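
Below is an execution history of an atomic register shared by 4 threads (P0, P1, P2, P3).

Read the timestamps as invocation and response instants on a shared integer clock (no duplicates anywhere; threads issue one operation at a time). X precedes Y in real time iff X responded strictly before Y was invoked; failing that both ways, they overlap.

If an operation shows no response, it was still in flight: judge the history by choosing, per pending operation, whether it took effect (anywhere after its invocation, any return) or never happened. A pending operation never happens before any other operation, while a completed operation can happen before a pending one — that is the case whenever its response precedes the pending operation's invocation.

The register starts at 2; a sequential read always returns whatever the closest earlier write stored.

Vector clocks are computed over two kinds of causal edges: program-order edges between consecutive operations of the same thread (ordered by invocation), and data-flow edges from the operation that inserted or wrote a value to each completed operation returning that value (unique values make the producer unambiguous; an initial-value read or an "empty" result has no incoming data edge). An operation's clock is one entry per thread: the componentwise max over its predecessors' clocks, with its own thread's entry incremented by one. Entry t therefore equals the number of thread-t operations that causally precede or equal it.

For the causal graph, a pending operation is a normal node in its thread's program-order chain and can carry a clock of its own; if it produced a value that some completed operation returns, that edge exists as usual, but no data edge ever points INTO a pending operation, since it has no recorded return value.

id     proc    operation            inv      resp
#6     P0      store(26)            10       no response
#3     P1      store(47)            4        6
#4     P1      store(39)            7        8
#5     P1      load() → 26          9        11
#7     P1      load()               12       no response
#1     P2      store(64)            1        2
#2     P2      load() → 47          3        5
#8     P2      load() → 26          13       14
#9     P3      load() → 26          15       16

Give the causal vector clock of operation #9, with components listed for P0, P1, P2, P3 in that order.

(1, 0, 0, 1)

root op #1, invoked 1: fresh clock plus P2's own tick → (0, 0, 1, 0)
root op #3, invoked 4: fresh clock plus P1's own tick → (0, 1, 0, 0)
root op #6, invoked 10: fresh clock plus P0's own tick → (1, 0, 0, 0)
#4 (invocation 7): componentwise max over VC(#3)=(0, 1, 0, 0), +1 at P1, giving (0, 2, 0, 0)
#9 (invocation 15): componentwise max over VC(#6)=(1, 0, 0, 0), +1 at P3, giving (1, 0, 0, 1)
#2 (invocation 3): componentwise max over VC(#1)=(0, 0, 1, 0), VC(#3)=(0, 1, 0, 0), +1 at P2, giving (0, 1, 2, 0)
#5 (invocation 9): componentwise max over VC(#4)=(0, 2, 0, 0), VC(#6)=(1, 0, 0, 0), +1 at P1, giving (1, 3, 0, 0)
#8 (invocation 13): componentwise max over VC(#2)=(0, 1, 2, 0), VC(#6)=(1, 0, 0, 0), +1 at P2, giving (1, 1, 3, 0)
#7 (invocation 12): componentwise max over VC(#5)=(1, 3, 0, 0), +1 at P1, giving (1, 4, 0, 0)
target: VC(#9) = (1, 0, 0, 1)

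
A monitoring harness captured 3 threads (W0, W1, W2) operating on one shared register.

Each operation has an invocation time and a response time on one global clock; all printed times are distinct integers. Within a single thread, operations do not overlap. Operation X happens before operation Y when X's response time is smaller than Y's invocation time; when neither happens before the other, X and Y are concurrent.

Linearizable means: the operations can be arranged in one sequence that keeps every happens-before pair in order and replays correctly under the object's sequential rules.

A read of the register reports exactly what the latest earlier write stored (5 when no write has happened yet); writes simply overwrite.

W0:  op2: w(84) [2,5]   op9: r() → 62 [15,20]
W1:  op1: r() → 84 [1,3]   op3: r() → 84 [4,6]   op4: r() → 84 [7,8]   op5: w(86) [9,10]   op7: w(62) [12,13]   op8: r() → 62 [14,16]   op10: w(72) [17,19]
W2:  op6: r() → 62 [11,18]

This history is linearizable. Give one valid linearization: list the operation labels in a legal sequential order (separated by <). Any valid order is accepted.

step 1: op2 w(84) — value 84
step 2: op1 r() → 84 — value 84
step 3: op3 r() → 84 — value 84
step 4: op4 r() → 84 — value 84
step 5: op5 w(86) — value 86
step 6: op7 w(62) — value 62
step 7: op6 r() → 62 — value 62
step 8: op8 r() → 62 — value 62
step 9: op9 r() → 62 — value 62
step 10: op10 w(72) — value 72

op2 < op1 < op3 < op4 < op5 < op7 < op6 < op8 < op9 < op10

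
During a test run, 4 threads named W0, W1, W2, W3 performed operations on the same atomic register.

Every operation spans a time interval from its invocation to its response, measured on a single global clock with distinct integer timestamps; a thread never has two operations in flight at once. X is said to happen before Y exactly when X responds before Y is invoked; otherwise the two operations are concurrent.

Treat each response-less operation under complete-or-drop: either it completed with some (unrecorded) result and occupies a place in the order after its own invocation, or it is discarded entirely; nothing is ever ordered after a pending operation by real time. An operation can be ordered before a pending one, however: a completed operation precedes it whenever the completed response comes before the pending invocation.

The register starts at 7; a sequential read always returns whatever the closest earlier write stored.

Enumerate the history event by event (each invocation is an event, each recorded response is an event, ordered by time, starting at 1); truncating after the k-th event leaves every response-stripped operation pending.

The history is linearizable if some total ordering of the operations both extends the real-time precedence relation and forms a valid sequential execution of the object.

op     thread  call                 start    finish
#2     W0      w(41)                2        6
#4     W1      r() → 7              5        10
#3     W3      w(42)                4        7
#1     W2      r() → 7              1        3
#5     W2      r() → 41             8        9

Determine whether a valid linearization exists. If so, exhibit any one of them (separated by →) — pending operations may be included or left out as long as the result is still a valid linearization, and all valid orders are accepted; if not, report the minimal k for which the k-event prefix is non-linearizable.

after step 1 (#1 r() → 7): value 7
after step 2 (#4 r() → 7): value 7
after step 3 (#3 w(42)): value 42
after step 4 (#2 w(41)): value 41
after step 5 (#5 r() → 41): value 41

linearizable — witness: #1 → #4 → #3 → #2 → #5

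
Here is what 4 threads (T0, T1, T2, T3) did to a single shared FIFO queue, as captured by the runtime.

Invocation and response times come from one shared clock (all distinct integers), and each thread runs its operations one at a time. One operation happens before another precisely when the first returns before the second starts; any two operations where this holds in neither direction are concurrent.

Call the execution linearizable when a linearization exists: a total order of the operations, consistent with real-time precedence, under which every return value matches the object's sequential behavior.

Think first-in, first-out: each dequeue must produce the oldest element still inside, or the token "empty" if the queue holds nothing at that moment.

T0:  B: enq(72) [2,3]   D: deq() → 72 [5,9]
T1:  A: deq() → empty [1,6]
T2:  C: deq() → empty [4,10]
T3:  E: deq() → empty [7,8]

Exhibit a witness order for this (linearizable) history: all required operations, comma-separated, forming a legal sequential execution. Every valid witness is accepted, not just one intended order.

A, B, D, C, E

after step 1 (A deq() → empty): queue <>
after step 2 (B enq(72)): queue <72>
after step 3 (D deq() → 72): queue <>
after step 4 (C deq() → empty): queue <>
after step 5 (E deq() → empty): queue <>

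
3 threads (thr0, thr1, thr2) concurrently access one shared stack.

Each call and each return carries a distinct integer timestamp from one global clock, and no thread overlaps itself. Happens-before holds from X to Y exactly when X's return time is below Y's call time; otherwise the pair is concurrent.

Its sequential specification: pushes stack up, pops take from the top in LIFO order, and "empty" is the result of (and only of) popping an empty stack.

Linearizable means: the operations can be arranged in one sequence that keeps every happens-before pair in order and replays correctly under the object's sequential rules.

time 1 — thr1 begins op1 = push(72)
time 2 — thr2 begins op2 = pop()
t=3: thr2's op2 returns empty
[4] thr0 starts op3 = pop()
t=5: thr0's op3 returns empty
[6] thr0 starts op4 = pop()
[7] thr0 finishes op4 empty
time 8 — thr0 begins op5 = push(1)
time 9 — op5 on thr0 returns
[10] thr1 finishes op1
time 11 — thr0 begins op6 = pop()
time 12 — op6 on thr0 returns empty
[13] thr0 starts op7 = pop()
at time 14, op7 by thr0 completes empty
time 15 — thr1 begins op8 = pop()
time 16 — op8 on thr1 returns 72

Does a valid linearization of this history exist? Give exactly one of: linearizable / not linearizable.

not linearizable

cut after 11 events: linearizable; cut after 12 events (op6 responds, time 12): not linearizable
6 completed operations, 5 real-time-consistent orders — every stack replay fails
sample order op1, op2, op3, op4, op5, op6 stalls at step 2 — op2 pop() → empty has no legal effect
sample order op2, op1, op3, op4, op5, op6 stalls at step 3 — op3 pop() → empty has no legal effect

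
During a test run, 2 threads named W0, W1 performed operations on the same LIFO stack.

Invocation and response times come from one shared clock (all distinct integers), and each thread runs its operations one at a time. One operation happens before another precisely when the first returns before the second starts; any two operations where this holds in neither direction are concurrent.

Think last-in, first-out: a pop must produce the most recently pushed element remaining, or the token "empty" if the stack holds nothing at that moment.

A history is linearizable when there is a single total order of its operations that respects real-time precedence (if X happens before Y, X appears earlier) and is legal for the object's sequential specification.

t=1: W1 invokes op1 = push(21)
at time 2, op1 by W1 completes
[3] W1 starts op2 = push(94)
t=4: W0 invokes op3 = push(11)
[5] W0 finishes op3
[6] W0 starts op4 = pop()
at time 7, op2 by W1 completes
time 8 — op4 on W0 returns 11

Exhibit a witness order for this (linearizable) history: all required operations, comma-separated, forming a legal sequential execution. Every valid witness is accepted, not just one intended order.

op1, op2, op3, op4

after step 1 (op1 push(21)): stack <21>
after step 2 (op2 push(94)): stack <21,94>
after step 3 (op3 push(11)): stack <21,94,11>
after step 4 (op4 pop() → 11): stack <21,94>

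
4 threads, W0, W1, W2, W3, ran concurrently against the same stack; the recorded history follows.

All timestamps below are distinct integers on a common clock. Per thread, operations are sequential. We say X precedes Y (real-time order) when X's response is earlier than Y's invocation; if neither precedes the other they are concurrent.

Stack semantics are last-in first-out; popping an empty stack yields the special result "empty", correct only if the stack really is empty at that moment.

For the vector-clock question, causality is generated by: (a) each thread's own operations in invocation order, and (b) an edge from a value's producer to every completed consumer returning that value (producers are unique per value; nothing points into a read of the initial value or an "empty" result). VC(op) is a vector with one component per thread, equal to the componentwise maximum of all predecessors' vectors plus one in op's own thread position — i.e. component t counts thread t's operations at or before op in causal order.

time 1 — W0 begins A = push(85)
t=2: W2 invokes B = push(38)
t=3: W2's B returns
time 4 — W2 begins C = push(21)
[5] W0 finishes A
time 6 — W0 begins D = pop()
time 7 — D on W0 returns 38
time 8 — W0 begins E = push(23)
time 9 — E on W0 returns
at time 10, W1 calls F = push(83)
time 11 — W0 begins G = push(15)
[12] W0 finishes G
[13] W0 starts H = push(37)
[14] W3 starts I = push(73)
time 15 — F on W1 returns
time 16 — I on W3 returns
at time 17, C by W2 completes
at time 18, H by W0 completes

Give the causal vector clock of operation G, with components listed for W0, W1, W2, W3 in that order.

(4, 0, 1, 0)

VC(I, invoked at 14): no causal predecessors; +1 on W3 → (0, 0, 0, 1)
VC(B, invoked at 2): no causal predecessors; +1 on W2 → (0, 0, 1, 0)
VC(F, invoked at 10): no causal predecessors; +1 on W1 → (0, 1, 0, 0)
VC(A, invoked at 1): no causal predecessors; +1 on W0 → (1, 0, 0, 0)
C (invocation 4): componentwise max over VC(B)=(0, 0, 1, 0), +1 at W2, giving (0, 0, 2, 0)
D (invocation 6): componentwise max over VC(A)=(1, 0, 0, 0), VC(B)=(0, 0, 1, 0), +1 at W0, giving (2, 0, 1, 0)
E (invocation 8): componentwise max over VC(D)=(2, 0, 1, 0), +1 at W0, giving (3, 0, 1, 0)
G (invocation 11): componentwise max over VC(E)=(3, 0, 1, 0), +1 at W0, giving (4, 0, 1, 0)
H (invocation 13): componentwise max over VC(G)=(4, 0, 1, 0), +1 at W0, giving (5, 0, 1, 0)
target: VC(G) = (4, 0, 1, 0)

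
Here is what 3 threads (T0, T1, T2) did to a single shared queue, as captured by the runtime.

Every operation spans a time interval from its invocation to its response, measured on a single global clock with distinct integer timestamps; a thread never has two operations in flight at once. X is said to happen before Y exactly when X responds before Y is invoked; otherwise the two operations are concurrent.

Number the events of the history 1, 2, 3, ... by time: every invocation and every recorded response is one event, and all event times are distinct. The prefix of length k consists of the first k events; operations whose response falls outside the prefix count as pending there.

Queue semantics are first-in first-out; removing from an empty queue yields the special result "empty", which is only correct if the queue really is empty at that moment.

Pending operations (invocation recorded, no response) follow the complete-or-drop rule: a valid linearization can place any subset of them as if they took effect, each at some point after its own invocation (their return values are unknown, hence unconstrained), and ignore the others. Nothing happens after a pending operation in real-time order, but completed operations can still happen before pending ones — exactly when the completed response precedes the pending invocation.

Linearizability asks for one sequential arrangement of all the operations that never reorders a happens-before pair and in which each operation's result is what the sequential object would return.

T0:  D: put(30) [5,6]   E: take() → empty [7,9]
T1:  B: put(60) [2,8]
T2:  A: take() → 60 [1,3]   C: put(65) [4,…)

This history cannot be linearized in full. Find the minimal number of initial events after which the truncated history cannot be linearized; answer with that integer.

one valid order for events 1..8 is B, A, C, D:
1. B put(60), leaving queue <60>
2. A take() → 60, leaving queue <>
3. C put(65) (pending, included), leaving queue <65>
4. D put(30), leaving queue <65,30>
adding event 9 (E responds at 9) leaves no legal real-time order
including or dropping the 1 pending operation (C) in any combination fails
sample order A, B, D, E (pending dropped) stalls at step 1 — A take() → 60 has no legal effect
sample order A, D, B, E (pending dropped) stalls at step 1 — A take() → 60 has no legal effect

9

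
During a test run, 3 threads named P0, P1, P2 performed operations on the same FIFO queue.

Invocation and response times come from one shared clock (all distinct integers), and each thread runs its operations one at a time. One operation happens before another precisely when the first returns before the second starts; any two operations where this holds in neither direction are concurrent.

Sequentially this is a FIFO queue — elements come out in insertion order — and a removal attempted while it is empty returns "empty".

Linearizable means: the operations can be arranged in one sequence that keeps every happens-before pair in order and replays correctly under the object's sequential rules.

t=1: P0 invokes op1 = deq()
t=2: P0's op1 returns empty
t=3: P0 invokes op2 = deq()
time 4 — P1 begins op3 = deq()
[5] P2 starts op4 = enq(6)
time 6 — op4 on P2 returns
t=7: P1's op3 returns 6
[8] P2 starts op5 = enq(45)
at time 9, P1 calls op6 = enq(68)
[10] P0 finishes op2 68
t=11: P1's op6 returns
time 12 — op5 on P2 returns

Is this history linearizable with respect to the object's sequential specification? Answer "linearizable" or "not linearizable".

linearizable

one valid linearization: op1, op4, op3, op6, op2, op5
1. op1 deq() → empty, leaving queue <>
2. op4 enq(6), leaving queue <6>
3. op3 deq() → 6, leaving queue <>
4. op6 enq(68), leaving queue <68>
5. op2 deq() → 68, leaving queue <>
6. op5 enq(45), leaving queue <45>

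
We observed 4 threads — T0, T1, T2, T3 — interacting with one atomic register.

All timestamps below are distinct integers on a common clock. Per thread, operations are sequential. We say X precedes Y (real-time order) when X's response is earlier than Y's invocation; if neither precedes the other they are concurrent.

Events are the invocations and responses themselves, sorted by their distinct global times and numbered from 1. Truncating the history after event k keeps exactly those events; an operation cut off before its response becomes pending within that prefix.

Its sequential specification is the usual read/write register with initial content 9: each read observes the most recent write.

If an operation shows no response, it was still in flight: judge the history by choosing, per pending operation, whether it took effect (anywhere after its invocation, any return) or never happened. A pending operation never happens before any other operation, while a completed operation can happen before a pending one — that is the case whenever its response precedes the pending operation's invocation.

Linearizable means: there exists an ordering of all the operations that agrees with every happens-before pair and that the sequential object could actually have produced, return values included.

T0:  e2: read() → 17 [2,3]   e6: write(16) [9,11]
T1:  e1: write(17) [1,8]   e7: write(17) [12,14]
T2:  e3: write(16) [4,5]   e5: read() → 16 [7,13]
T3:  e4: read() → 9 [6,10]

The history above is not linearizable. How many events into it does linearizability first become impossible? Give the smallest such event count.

one valid order for events 1..9 is e1, e2, e3:
1. e1 write(17), leaving value 17
2. e2 read() → 17, leaving value 17
3. e3 write(16), leaving value 16
event 10 — e4's response, time 10 — after it, nothing linearizes
including or dropping the 2 pending operations (e5, e6) in any combination fails
e.g. e1, e2, e3, e4 (pending dropped): illegal at step 4, since e4 read() → 9 cannot apply there
e.g. e2, e1, e3, e4 (pending dropped): illegal at step 1, since e2 read() → 17 cannot apply there

10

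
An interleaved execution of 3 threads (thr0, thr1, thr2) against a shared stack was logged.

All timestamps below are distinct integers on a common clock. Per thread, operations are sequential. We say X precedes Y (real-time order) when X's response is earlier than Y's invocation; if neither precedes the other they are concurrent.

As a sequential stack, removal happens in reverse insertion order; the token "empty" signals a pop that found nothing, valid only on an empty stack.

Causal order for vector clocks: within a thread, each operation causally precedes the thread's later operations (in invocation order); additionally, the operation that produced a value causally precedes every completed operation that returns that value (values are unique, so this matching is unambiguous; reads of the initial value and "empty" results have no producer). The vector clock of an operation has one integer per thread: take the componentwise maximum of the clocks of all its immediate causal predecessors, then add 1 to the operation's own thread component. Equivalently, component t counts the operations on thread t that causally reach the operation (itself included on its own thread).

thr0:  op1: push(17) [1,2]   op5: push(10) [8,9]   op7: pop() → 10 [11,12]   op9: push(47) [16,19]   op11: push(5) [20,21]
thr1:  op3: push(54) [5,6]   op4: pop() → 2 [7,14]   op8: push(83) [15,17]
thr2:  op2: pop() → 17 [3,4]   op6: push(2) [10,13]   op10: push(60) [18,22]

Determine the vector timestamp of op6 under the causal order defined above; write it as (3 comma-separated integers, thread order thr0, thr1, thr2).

(1, 0, 2)

VC(op3, invoked at 5): no causal predecessors; +1 on thr1 → (0, 1, 0)
VC(op1, invoked at 1): no causal predecessors; +1 on thr0 → (1, 0, 0)
from VC(op1)=(1, 0, 0), op2 (invoked 3) maxes components and bumps thr2 → (1, 0, 1)
from VC(op1)=(1, 0, 0), op5 (invoked 8) maxes components and bumps thr0 → (2, 0, 0)
from VC(op2)=(1, 0, 1), op6 (invoked 10) maxes components and bumps thr2 → (1, 0, 2)
from VC(op5)=(2, 0, 0), op7 (invoked 11) maxes components and bumps thr0 → (3, 0, 0)
from VC(op6)=(1, 0, 2), op10 (invoked 18) maxes components and bumps thr2 → (1, 0, 3)
from VC(op7)=(3, 0, 0), op9 (invoked 16) maxes components and bumps thr0 → (4, 0, 0)
from VC(op3)=(0, 1, 0), VC(op6)=(1, 0, 2), op4 (invoked 7) maxes components and bumps thr1 → (1, 2, 2)
from VC(op9)=(4, 0, 0), op11 (invoked 20) maxes components and bumps thr0 → (5, 0, 0)
from VC(op4)=(1, 2, 2), op8 (invoked 15) maxes components and bumps thr1 → (1, 3, 2)
target: VC(op6) = (1, 0, 2)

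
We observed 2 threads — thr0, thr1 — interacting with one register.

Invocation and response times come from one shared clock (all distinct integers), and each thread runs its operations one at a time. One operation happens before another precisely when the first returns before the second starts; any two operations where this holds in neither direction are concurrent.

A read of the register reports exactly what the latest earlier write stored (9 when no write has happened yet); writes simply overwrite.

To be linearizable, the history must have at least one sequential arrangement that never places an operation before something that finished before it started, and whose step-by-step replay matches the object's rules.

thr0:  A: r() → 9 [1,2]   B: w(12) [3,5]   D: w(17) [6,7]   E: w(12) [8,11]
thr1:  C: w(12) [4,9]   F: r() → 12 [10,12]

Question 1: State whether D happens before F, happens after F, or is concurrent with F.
before

D spans [6,7], F spans [10,12]
resp(D)=7 < inv(F)=10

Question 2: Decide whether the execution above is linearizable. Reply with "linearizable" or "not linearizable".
linearizable

a witness: A, B, C, D, E, F
step 1: A r() → 9 — value 9
step 2: B w(12) — value 12
step 3: C w(12) — value 12
step 4: D w(17) — value 17
step 5: E w(12) — value 12
step 6: F r() → 12 — value 12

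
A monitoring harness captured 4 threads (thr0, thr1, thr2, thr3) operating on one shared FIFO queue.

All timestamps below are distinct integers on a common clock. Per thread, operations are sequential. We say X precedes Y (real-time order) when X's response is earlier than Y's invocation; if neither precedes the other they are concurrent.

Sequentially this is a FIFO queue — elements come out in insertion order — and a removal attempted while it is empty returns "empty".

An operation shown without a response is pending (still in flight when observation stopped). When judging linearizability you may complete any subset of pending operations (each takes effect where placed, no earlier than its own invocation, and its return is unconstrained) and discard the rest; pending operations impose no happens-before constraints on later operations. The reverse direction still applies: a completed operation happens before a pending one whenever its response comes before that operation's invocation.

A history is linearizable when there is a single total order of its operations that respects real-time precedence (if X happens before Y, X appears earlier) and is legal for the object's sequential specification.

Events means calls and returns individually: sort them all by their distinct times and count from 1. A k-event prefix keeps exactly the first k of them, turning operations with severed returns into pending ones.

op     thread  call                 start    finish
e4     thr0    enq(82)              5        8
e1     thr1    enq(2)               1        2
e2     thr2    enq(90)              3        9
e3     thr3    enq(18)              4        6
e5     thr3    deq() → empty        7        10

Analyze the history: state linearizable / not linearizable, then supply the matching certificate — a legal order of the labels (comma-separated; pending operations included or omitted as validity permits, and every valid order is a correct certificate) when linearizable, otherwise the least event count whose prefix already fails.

not linearizable — minimal violating prefix: 10 events

cut after 9 events: linearizable; cut after 10 events (e5 responds, time 10): not linearizable
the 5 completed operations admit 12 real-time orders; each fails the FIFO queue replay
sample order e1, e2, e3, e4, e5 stalls at step 5 — e5 deq() → empty has no legal effect
sample order e1, e2, e3, e5, e4 stalls at step 4 — e5 deq() → empty has no legal effect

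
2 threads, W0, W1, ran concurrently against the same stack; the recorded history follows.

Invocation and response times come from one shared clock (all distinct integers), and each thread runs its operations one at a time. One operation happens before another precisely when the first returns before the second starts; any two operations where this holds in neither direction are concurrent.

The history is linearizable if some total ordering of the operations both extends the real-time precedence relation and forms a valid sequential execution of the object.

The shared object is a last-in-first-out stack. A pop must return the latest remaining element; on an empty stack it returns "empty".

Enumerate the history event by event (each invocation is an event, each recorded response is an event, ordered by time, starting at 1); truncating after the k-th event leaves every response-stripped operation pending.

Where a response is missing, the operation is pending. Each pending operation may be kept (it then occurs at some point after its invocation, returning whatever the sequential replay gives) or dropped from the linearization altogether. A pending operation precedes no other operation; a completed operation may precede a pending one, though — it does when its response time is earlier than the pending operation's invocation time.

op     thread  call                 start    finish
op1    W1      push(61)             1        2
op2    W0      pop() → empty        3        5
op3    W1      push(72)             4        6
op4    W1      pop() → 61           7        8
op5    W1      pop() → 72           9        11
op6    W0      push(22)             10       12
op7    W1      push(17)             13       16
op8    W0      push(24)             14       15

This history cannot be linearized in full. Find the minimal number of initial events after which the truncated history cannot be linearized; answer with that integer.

events 1..4 are still linearizable — one witness is op1:
after step 1 (op1 push(61)): stack <61>
adding event 5 (op2 responds at 5) leaves no legal real-time order
including or dropping the 1 pending operation (op3) in any combination fails
sample order op1, op2 (pending dropped) stalls at step 2 — op2 pop() → empty has no legal effect

5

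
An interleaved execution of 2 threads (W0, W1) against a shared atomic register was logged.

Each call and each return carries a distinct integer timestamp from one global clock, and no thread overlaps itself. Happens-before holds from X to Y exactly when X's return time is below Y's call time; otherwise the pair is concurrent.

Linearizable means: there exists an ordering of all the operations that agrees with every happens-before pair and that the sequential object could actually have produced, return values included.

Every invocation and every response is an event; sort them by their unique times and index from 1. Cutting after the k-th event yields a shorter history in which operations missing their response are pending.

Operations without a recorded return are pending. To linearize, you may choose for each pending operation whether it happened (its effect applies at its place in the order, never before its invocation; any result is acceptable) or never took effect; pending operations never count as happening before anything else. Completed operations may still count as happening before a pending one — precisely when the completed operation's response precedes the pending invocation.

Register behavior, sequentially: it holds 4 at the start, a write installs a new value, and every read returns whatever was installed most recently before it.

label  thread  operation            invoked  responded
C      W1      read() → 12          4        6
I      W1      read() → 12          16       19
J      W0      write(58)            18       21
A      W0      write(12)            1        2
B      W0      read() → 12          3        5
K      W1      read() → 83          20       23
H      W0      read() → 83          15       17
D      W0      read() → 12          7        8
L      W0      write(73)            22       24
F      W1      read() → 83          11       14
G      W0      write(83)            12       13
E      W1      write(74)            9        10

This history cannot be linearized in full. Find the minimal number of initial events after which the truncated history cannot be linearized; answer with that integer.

events 1..18 are linearizable, e.g. via A, B, C, D, E, G, F, H:
after step 1 (A write(12)): value 12
after step 2 (B read() → 12): value 12
after step 3 (C read() → 12): value 12
after step 4 (D read() → 12): value 12
after step 5 (E write(74)): value 74
after step 6 (G write(83)): value 83
after step 7 (F read() → 83): value 83
after step 8 (H read() → 83): value 83
with event 19 included (I responding at time 19), all real-time-consistent orders fail
include/drop combinations of the 1 pending operation (J) were all tried; none helps
sample order A, B, C, D, E, F, G, H, I (pending dropped) stalls at step 6 — F read() → 83 has no legal effect
sample order A, B, C, D, E, F, G, I, H (pending dropped) stalls at step 6 — F read() → 83 has no legal effect

19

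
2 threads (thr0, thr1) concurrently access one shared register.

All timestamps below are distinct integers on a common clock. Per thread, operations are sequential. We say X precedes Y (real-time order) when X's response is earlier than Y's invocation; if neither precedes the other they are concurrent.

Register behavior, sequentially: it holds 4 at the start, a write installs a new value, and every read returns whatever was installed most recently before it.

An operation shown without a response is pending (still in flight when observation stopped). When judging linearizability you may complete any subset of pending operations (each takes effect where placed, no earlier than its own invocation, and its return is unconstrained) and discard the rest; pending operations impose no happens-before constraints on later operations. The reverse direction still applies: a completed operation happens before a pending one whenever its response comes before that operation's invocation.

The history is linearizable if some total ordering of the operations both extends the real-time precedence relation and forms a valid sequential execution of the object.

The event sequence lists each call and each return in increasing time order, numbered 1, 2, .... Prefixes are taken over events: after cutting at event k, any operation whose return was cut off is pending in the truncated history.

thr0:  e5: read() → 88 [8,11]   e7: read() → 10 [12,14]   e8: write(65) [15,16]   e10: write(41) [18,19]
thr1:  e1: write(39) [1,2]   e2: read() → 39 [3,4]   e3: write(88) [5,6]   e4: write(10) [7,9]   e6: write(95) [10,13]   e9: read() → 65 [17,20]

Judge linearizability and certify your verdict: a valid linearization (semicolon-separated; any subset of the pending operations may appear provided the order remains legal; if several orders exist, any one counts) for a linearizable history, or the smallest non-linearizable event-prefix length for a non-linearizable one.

linearizable — witness: e1; e2; e3; e5; e4; e7; e6; e8; e9; e10

step 1: e1 write(39) — value 39
step 2: e2 read() → 39 — value 39
step 3: e3 write(88) — value 88
step 4: e5 read() → 88 — value 88
step 5: e4 write(10) — value 10
step 6: e7 read() → 10 — value 10
step 7: e6 write(95) — value 95
step 8: e8 write(65) — value 65
step 9: e9 read() → 65 — value 65
step 10: e10 write(41) — value 41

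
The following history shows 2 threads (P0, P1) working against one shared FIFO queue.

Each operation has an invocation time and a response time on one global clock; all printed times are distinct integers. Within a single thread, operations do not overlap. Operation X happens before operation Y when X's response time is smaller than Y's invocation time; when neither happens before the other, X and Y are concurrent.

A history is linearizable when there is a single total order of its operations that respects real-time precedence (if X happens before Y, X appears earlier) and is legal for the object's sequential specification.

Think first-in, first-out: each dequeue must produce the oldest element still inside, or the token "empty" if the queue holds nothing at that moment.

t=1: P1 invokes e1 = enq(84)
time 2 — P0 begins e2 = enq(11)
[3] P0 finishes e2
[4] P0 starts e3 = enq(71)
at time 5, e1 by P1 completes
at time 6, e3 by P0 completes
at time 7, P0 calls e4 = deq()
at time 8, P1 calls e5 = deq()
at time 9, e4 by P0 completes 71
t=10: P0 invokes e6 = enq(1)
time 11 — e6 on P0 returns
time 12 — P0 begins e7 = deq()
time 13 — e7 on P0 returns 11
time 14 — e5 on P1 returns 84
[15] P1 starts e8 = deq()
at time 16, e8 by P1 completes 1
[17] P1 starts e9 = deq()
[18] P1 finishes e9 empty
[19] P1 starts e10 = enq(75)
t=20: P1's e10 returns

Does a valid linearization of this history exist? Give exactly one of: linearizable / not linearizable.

events 1..12 are fine; event 13 — the response of e7 at time 13 — makes the prefix non-linearizable
6 completed operations, 3 real-time-consistent orders — every FIFO queue replay fails
no completion choice of the 1 pending operation (e5) rescues it — every subset was tried
sample order e1, e2, e3, e4, e6, e7 (pending dropped) stalls at step 4 — e4 deq() → 71 has no legal effect
sample order e2, e1, e3, e4, e6, e7 (pending dropped) stalls at step 4 — e4 deq() → 71 has no legal effect

not linearizable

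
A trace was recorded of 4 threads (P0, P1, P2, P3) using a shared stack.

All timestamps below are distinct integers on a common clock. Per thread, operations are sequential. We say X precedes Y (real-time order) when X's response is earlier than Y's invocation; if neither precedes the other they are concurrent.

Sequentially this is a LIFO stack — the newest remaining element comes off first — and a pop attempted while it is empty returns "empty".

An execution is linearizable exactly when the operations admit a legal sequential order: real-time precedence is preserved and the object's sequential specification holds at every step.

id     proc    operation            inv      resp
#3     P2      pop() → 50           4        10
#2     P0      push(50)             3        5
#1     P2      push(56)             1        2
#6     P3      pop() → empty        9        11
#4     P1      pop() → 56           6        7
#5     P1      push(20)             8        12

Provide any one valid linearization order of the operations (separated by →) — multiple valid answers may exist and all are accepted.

#1 → #2 → #3 → #4 → #6 → #5

after step 1 (#1 push(56)): stack <56>
after step 2 (#2 push(50)): stack <56,50>
after step 3 (#3 pop() → 50): stack <56>
after step 4 (#4 pop() → 56): stack <>
after step 5 (#6 pop() → empty): stack <>
after step 6 (#5 push(20)): stack <20>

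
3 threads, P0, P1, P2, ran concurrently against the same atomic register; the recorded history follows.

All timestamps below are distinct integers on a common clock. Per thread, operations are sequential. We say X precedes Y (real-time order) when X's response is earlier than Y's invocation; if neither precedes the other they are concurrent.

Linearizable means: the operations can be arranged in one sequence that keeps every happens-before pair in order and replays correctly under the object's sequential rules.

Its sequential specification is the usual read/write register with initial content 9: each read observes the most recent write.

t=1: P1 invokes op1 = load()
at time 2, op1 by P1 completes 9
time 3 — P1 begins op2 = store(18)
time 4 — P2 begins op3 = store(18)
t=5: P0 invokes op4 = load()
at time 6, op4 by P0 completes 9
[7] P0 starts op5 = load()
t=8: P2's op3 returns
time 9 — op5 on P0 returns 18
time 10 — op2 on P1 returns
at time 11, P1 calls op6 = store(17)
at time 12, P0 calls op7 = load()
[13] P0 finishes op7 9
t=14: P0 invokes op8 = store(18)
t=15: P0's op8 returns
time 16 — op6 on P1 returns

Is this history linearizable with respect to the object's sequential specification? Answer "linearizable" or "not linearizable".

not linearizable

through event 12 a valid linearization exists; event 13 (op7 responding at time 13) ends that
all 12 real-time-respecting orders fail — 6 completed atomic register operations, no legal replay
no completion choice of the 1 pending operation (op6) rescues it — every subset was tried
for example op1, op2, op3, op4, op5, op7 (pending dropped) fails at step 4: op4 load() → 9 is not legal there
for example op1, op2, op4, op3, op5, op7 (pending dropped) fails at step 3: op4 load() → 9 is not legal there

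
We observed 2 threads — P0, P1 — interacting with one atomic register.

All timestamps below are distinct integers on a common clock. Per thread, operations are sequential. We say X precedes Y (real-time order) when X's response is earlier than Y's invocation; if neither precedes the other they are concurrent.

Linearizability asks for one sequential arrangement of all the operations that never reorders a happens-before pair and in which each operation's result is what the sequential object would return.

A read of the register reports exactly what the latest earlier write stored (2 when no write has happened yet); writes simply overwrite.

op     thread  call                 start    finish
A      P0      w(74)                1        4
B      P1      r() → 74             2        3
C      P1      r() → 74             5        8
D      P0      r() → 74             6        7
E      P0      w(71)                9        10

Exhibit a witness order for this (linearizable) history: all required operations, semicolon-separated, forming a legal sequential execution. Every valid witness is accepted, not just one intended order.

A; B; C; D; E

after step 1 (A w(74)): value 74
after step 2 (B r() → 74): value 74
after step 3 (C r() → 74): value 74
after step 4 (D r() → 74): value 74
after step 5 (E w(71)): value 71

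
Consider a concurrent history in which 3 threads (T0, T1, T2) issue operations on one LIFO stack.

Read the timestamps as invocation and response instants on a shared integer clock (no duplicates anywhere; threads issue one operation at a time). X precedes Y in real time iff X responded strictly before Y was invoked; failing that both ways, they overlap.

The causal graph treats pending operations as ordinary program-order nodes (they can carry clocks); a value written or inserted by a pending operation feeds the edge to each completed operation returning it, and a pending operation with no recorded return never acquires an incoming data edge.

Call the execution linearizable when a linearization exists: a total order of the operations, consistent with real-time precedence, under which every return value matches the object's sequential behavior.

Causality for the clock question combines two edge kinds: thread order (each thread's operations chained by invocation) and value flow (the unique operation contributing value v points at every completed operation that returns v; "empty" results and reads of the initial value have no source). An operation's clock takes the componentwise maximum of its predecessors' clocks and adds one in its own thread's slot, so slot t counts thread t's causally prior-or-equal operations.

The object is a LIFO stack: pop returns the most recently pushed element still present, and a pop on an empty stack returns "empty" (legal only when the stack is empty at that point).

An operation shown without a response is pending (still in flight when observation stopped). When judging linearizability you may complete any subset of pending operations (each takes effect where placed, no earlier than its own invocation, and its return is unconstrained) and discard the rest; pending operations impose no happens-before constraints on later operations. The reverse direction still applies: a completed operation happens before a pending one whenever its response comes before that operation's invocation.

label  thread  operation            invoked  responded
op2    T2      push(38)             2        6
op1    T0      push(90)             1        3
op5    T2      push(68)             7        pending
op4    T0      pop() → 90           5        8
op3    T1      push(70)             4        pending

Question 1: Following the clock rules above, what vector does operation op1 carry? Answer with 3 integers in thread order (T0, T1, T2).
op2 (invocation 2): nothing precedes it; T2's component alone gives (0, 0, 1)
op3 (invocation 4): nothing precedes it; T1's component alone gives (0, 1, 0)
op1 (invocation 1): nothing precedes it; T0's component alone gives (1, 0, 0)
invoked at 7, op5 merges VC(op2)=(0, 0, 1) and bumps T2's slot → (0, 0, 2)
invoked at 5, op4 merges VC(op1)=(1, 0, 0) and bumps T0's slot → (2, 0, 0)
target: VC(op1) = (1, 0, 0)

(1, 0, 0)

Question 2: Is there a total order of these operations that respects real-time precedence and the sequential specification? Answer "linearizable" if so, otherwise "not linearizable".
one valid linearization: op1, op4, op2
after step 1 (op1 push(90)): stack <90>
after step 2 (op4 pop() → 90): stack <>
after step 3 (op2 push(38)): stack <38>

linearizable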